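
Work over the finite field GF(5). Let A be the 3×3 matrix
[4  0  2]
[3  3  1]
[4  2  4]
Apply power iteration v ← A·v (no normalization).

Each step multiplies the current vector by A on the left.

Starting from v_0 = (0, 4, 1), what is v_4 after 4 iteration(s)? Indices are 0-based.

v_0 = (0, 4, 1).
v_1 = A·v_0 = (2, 3, 2).
v_2 = A·v_1 = (2, 2, 2).
v_3 = A·v_2 = (2, 4, 0).
v_4 = A·v_3 = (3, 3, 1).

v_4 = (3, 3, 1)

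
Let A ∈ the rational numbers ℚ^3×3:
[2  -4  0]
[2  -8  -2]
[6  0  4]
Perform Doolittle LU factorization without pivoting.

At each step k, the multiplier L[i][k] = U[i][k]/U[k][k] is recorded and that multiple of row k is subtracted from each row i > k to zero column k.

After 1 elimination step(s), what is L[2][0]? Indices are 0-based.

L[2][0] = 3

k=0: U[0][0]=2
  eliminate (1,0): mult=1, new row 1: (0, -4, -2); set L[1][0]=1
  eliminate (2,0): mult=3, new row 2: (0, 12, 4); set L[2][0]=3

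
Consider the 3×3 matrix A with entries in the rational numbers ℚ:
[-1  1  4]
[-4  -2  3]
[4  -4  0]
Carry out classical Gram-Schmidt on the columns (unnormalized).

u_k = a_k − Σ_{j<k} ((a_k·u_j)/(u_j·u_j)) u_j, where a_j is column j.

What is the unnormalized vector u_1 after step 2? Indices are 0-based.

u_1 = (8/11, -34/11, -32/11)

Step 1: u_0 = a_0 = (-1, -4, 4).
Step 2: u_1 = a_1 − (-3/11)·u_0 = (8/11, -34/11, -32/11).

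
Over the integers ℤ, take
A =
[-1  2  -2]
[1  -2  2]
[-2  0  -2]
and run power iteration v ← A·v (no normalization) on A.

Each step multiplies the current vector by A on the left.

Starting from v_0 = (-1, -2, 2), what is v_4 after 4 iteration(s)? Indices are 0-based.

v_0 = (-1, -2, 2).
v_1 = A·v_0 = (-7, 7, -2).
v_2 = A·v_1 = (25, -25, 18).
v_3 = A·v_2 = (-111, 111, -86).
v_4 = A·v_3 = (505, -505, 394).

v_4 = (505, -505, 394)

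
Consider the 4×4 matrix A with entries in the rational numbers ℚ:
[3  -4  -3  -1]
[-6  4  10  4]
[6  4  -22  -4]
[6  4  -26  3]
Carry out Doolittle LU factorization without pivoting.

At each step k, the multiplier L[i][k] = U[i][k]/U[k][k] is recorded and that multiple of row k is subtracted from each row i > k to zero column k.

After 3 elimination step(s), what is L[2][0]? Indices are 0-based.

L[2][0] = 2

Step 1: pivot at (0,0) is 3.
  row1 ← row1 − (-2)·row0  ⇒  L[1][0]=-2, U row1=(0, -4, 4, 2)
  row2 ← row2 − (2)·row0  ⇒  L[2][0]=2, U row2=(0, 12, -16, -2)
  row3 ← row3 − (2)·row0  ⇒  L[3][0]=2, U row3=(0, 12, -20, 5)
Step 2: pivot at (1,1) is -4.
  row2 ← row2 − (-3)·row1  ⇒  L[2][1]=-3, U row2=(0, 0, -4, 4)
  row3 ← row3 − (-3)·row1  ⇒  L[3][1]=-3, U row3=(0, 0, -8, 11)
Step 3: pivot at (2,2) is -4.
  row3 ← row3 − (2)·row2  ⇒  L[3][2]=2, U row3=(0, 0, 0, 3)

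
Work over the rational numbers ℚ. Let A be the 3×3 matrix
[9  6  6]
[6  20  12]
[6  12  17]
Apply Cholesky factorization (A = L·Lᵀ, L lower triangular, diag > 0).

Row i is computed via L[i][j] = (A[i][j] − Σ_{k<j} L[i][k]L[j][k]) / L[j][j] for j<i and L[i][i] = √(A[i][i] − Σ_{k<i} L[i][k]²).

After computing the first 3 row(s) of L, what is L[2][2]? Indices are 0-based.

L[2][2] = 3

Step 1: L[0][0] = √(9) = 3.
  L[1][0] = (6) / L[0][0] = 2.
Step 2: L[1][1] = √(16) = 4.
  L[2][0] = (6) / L[0][0] = 2.
  L[2][1] = (8) / L[1][1] = 2.
Step 3: L[2][2] = √(9) = 3.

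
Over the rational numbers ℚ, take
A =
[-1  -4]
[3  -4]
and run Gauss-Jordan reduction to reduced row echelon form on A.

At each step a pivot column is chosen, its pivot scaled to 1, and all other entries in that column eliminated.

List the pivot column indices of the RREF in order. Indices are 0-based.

pivot columns: 0, 1

step 1: normalize row 0 (÷-1) = (1, 4)
  row 1: subtract 3×row0 = (0, -16)
step 2: normalize row 1 (÷-16) = (0, 1)
  row 0: subtract 4×row1 = (1, 0)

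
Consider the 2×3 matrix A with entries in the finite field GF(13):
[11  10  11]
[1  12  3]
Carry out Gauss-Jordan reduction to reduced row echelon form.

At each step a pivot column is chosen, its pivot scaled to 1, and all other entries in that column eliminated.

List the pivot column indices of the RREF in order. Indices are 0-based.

[1] R0 /= 11  ⇒  (1, 8, 1)
     R1 -= 1·R0  ⇒  (0, 4, 2)
[2] R1 /= 4  ⇒  (0, 1, 7)
     R0 -= 8·R1  ⇒  (1, 0, 10)

pivot columns: 0, 1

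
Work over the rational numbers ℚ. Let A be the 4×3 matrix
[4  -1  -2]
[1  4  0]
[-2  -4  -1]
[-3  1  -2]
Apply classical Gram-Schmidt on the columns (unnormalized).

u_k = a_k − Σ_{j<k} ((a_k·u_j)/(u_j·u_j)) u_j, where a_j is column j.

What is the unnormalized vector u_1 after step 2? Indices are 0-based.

u_1 = (-5/3, 23/6, -11/3, 3/2)

Step 1: u_0 = a_0 = (4, 1, -2, -3).
Step 2: u_1 = a_1 − (1/6)·u_0 = (-5/3, 23/6, -11/3, 3/2).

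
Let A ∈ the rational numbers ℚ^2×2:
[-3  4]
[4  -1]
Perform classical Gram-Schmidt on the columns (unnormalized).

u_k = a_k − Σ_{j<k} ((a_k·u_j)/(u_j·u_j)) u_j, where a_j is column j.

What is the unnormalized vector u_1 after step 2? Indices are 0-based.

u_1 = (52/25, 39/25)

Step 1: u_0 = a_0 = (-3, 4).
Step 2: u_1 = a_1 − (-16/25)·u_0 = (52/25, 39/25).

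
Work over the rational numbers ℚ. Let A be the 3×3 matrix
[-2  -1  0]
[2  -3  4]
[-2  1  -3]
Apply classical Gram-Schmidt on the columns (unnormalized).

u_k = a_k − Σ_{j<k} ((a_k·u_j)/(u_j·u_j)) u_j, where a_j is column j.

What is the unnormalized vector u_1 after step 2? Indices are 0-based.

Step 1: u_0 = a_0 = (-2, 2, -2).
Step 2: u_1 = a_1 − (-1/2)·u_0 = (-2, -2, 0).

u_1 = (-2, -2, 0)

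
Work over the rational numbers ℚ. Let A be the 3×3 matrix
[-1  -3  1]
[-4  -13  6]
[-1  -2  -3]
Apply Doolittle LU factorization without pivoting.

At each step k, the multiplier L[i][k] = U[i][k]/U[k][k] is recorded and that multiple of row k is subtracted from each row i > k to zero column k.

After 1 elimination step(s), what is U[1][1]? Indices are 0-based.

U[1][1] = -1

k=0: U[0][0]=-1
  eliminate (1,0): mult=4, new row 1: (0, -1, 2); set L[1][0]=4
  eliminate (2,0): mult=1, new row 2: (0, 1, -4); set L[2][0]=1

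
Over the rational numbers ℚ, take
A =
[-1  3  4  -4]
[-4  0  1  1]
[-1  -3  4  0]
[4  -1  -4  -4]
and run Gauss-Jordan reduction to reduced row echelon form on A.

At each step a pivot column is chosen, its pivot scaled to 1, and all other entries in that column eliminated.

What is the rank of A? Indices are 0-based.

pivot(0,0)=-1: scale R0 → (1, -3, -4, 4)
  clear (1,0): R1 −= (-4)R0 → (0, -12, -15, 17)
  clear (2,0): R2 −= (-1)R0 → (0, -6, 0, 4)
  clear (3,0): R3 −= (4)R0 → (0, 11, 12, -20)
pivot(1,1)=-12: scale R1 → (0, 1, 5/4, -17/12)
  clear (0,1): R0 −= (-3)R1 → (1, 0, -1/4, -1/4)
  clear (2,1): R2 −= (-6)R1 → (0, 0, 15/2, -9/2)
  clear (3,1): R3 −= (11)R1 → (0, 0, -7/4, -53/12)
pivot(2,2)=15/2: scale R2 → (0, 0, 1, -3/5)
  clear (0,2): R0 −= (-1/4)R2 → (1, 0, 0, -2/5)
  clear (1,2): R1 −= (5/4)R2 → (0, 1, 0, -2/3)
  clear (3,2): R3 −= (-7/4)R2 → (0, 0, 0, -82/15)
pivot(3,3)=-82/15: scale R3 → (0, 0, 0, 1)
  clear (0,3): R0 −= (-2/5)R3 → (1, 0, 0, 0)
  clear (1,3): R1 −= (-2/3)R3 → (0, 1, 0, 0)
  clear (2,3): R2 −= (-3/5)R3 → (0, 0, 1, 0)

rank = 4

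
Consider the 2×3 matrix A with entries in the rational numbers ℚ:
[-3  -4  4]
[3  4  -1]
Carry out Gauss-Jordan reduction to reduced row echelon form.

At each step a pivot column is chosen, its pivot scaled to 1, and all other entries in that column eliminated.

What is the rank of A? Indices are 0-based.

rank = 2

[1] R0 /= -3  ⇒  (1, 4/3, -4/3)
     R1 -= 3·R0  ⇒  (0, 0, 3)
column 1 empty below row 1
[2] R1 /= 3  ⇒  (0, 0, 1)
     R0 -= -4/3·R1  ⇒  (1, 4/3, 0)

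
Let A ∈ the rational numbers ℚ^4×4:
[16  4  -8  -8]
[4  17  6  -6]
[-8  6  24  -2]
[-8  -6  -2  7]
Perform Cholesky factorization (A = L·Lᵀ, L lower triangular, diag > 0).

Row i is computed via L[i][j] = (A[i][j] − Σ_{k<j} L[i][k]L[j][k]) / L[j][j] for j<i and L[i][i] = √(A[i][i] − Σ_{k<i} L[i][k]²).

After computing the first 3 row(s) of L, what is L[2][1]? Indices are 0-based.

L[2][1] = 2

Step 1: L[0][0] = √(16) = 4.
  L[1][0] = (4) / L[0][0] = 1.
Step 2: L[1][1] = √(16) = 4.
  L[2][0] = (-8) / L[0][0] = -2.
  L[2][1] = (8) / L[1][1] = 2.
Step 3: L[2][2] = √(16) = 4.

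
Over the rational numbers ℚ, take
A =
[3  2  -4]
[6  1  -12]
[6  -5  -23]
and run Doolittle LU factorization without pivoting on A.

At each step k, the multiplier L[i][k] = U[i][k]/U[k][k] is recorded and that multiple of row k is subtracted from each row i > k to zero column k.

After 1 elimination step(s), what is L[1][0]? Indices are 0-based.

k=0: U[0][0]=3
  eliminate (1,0): mult=2, new row 1: (0, -3, -4); set L[1][0]=2
  eliminate (2,0): mult=2, new row 2: (0, -9, -15); set L[2][0]=2

L[1][0] = 2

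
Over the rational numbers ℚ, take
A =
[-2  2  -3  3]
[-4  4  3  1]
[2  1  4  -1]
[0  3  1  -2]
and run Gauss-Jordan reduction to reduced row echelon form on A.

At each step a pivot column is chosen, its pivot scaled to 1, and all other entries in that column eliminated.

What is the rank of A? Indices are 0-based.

rank = 4

[1] R0 /= -2  ⇒  (1, -1, 3/2, -3/2)
     R1 -= -4·R0  ⇒  (0, 0, 9, -5)
     R2 -= 2·R0  ⇒  (0, 3, 1, 2)
[2] R1 <-> R2
[2] R1 /= 3  ⇒  (0, 1, 1/3, 2/3)
     R0 -= -1·R1  ⇒  (1, 0, 11/6, -5/6)
     R3 -= 3·R1  ⇒  (0, 0, 0, -4)
[3] R2 /= 9  ⇒  (0, 0, 1, -5/9)
     R0 -= 11/6·R2  ⇒  (1, 0, 0, 5/27)
     R1 -= 1/3·R2  ⇒  (0, 1, 0, 23/27)
[4] R3 /= -4  ⇒  (0, 0, 0, 1)
     R0 -= 5/27·R3  ⇒  (1, 0, 0, 0)
     R1 -= 23/27·R3  ⇒  (0, 1, 0, 0)
     R2 -= -5/9·R3  ⇒  (0, 0, 1, 0)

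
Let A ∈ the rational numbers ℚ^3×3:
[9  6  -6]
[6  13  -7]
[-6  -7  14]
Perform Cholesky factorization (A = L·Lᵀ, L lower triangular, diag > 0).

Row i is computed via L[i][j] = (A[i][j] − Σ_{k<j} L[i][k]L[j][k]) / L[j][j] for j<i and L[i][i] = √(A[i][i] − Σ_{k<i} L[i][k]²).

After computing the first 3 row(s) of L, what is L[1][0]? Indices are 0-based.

L[1][0] = 2

Step 1: L[0][0] = √(9) = 3.
  L[1][0] = (6) / L[0][0] = 2.
Step 2: L[1][1] = √(9) = 3.
  L[2][0] = (-6) / L[0][0] = -2.
  L[2][1] = (-3) / L[1][1] = -1.
Step 3: L[2][2] = √(9) = 3.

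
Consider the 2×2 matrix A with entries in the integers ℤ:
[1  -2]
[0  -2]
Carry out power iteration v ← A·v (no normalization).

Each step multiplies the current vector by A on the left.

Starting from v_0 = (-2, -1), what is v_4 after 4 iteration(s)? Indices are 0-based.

v_4 = (-12, -16)

v_0 = (-2, -1).
v_1 = A·v_0 = (0, 2).
v_2 = A·v_1 = (-4, -4).
v_3 = A·v_2 = (4, 8).
v_4 = A·v_3 = (-12, -16).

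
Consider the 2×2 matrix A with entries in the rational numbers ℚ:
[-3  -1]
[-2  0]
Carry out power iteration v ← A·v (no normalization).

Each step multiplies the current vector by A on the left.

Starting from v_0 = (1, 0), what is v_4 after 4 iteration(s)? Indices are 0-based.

v_4 = (139, 78)

v_0 = (1, 0).
v_1 = A·v_0 = (-3, -2).
v_2 = A·v_1 = (11, 6).
v_3 = A·v_2 = (-39, -22).
v_4 = A·v_3 = (139, 78).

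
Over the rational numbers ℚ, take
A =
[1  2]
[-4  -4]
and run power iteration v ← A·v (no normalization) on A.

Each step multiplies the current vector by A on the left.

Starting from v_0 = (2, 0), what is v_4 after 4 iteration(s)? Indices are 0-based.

v_0 = (2, 0).
v_1 = A·v_0 = (2, -8).
v_2 = A·v_1 = (-14, 24).
v_3 = A·v_2 = (34, -40).
v_4 = A·v_3 = (-46, 24).

v_4 = (-46, 24)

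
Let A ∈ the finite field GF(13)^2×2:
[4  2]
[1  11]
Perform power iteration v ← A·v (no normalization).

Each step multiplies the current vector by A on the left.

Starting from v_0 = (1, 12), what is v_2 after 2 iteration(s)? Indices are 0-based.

v_0 = (1, 12).
v_1 = A·v_0 = (2, 3).
v_2 = A·v_1 = (1, 9).

v_2 = (1, 9)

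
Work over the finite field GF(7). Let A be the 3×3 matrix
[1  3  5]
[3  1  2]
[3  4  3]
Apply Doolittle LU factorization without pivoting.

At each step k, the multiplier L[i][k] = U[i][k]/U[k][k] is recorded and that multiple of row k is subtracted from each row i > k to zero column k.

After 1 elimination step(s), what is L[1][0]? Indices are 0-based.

k=0: U[0][0]=1
  eliminate (1,0): mult=3, new row 1: (0, 6, 1); set L[1][0]=3
  eliminate (2,0): mult=3, new row 2: (0, 2, 2); set L[2][0]=3

L[1][0] = 3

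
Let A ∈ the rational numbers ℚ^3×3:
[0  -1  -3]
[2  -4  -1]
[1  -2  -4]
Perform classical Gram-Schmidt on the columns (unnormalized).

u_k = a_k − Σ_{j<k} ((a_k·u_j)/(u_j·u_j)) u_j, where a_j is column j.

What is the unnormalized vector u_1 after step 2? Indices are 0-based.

u_1 = (-1, 0, 0)

Step 1: u_0 = a_0 = (0, 2, 1).
Step 2: u_1 = a_1 − (-2)·u_0 = (-1, 0, 0).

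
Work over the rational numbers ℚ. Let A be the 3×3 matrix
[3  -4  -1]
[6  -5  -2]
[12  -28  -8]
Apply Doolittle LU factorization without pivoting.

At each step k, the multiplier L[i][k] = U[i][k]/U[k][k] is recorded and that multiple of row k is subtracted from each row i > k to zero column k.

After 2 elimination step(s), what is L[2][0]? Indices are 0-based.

k=0: U[0][0]=3
  eliminate (1,0): mult=2, new row 1: (0, 3, 0); set L[1][0]=2
  eliminate (2,0): mult=4, new row 2: (0, -12, -4); set L[2][0]=4
k=1: U[1][1]=3
  eliminate (2,1): mult=-4, new row 2: (0, 0, -4); set L[2][1]=-4

L[2][0] = 4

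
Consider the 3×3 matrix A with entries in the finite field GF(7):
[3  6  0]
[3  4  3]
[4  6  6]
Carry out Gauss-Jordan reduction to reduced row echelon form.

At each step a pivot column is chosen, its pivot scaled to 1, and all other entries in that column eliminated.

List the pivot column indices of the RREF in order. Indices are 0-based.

step 1: normalize row 0 (÷3) = (1, 2, 0)
  row 1: subtract 3×row0 = (0, 5, 3)
  row 2: subtract 4×row0 = (0, 5, 6)
step 2: normalize row 1 (÷5) = (0, 1, 2)
  row 0: subtract 2×row1 = (1, 0, 3)
  row 2: subtract 5×row1 = (0, 0, 3)
step 3: normalize row 2 (÷3) = (0, 0, 1)
  row 0: subtract 3×row2 = (1, 0, 0)
  row 1: subtract 2×row2 = (0, 1, 0)

pivot columns: 0, 1, 2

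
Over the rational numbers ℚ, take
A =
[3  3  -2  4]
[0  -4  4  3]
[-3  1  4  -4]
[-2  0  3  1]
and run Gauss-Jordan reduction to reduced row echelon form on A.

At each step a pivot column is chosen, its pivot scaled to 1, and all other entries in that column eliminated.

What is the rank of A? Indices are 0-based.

rank = 4

step 1: normalize row 0 (÷3) = (1, 1, -2/3, 4/3)
  row 2: subtract -3×row0 = (0, 4, 2, 0)
  row 3: subtract -2×row0 = (0, 2, 5/3, 11/3)
step 2: normalize row 1 (÷-4) = (0, 1, -1, -3/4)
  row 0: subtract 1×row1 = (1, 0, 1/3, 25/12)
  row 2: subtract 4×row1 = (0, 0, 6, 3)
  row 3: subtract 2×row1 = (0, 0, 11/3, 31/6)
step 3: normalize row 2 (÷6) = (0, 0, 1, 1/2)
  row 0: subtract 1/3×row2 = (1, 0, 0, 23/12)
  row 1: subtract -1×row2 = (0, 1, 0, -1/4)
  row 3: subtract 11/3×row2 = (0, 0, 0, 10/3)
step 4: normalize row 3 (÷10/3) = (0, 0, 0, 1)
  row 0: subtract 23/12×row3 = (1, 0, 0, 0)
  row 1: subtract -1/4×row3 = (0, 1, 0, 0)
  row 2: subtract 1/2×row3 = (0, 0, 1, 0)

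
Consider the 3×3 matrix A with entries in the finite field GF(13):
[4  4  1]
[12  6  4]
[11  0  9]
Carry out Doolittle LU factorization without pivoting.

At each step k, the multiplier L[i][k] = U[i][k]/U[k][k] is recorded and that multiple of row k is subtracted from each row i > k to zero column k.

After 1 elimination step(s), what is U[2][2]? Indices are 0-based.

[col 0] pivot 4
  R1 -= 3*R0 → (0, 7, 1)  (L[1][0] := 3)
  R2 -= 6*R0 → (0, 2, 3)  (L[2][0] := 6)

U[2][2] = 3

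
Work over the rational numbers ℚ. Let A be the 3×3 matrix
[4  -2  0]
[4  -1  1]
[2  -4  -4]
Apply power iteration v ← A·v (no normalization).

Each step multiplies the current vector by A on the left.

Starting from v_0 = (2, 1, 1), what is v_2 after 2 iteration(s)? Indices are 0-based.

v_2 = (8, 12, -4)

v_0 = (2, 1, 1).
v_1 = A·v_0 = (6, 8, -4).
v_2 = A·v_1 = (8, 12, -4).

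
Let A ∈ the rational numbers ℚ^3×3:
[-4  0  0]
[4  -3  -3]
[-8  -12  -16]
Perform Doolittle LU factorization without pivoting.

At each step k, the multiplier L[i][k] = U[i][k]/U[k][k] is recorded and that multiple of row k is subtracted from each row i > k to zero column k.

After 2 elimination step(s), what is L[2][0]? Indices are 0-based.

L[2][0] = 2

Step 1: pivot at (0,0) is -4.
  row1 ← row1 − (-1)·row0  ⇒  L[1][0]=-1, U row1=(0, -3, -3)
  row2 ← row2 − (2)·row0  ⇒  L[2][0]=2, U row2=(0, -12, -16)
Step 2: pivot at (1,1) is -3.
  row2 ← row2 − (4)·row1  ⇒  L[2][1]=4, U row2=(0, 0, -4)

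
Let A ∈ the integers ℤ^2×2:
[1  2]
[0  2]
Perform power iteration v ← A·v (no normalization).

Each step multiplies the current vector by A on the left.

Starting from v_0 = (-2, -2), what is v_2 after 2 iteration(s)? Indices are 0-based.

v_2 = (-14, -8)

v_0 = (-2, -2).
v_1 = A·v_0 = (-6, -4).
v_2 = A·v_1 = (-14, -8).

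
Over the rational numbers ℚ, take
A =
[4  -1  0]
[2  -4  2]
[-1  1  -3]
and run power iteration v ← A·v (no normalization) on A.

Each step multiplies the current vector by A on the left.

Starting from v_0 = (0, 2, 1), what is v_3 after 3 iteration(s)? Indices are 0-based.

v_0 = (0, 2, 1).
v_1 = A·v_0 = (-2, -6, -1).
v_2 = A·v_1 = (-2, 18, -1).
v_3 = A·v_2 = (-26, -78, 23).

v_3 = (-26, -78, 23)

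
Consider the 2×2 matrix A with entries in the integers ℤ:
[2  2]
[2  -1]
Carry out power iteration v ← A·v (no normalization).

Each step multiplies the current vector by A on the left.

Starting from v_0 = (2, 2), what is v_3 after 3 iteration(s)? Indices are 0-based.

v_0 = (2, 2).
v_1 = A·v_0 = (8, 2).
v_2 = A·v_1 = (20, 14).
v_3 = A·v_2 = (68, 26).

v_3 = (68, 26)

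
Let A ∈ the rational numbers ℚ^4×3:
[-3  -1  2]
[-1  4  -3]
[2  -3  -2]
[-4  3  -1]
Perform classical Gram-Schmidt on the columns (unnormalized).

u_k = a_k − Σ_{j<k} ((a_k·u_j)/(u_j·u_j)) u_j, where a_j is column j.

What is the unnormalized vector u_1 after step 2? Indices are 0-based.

Step 1: u_0 = a_0 = (-3, -1, 2, -4).
Step 2: u_1 = a_1 − (-19/30)·u_0 = (-29/10, 101/30, -26/15, 7/15).

u_1 = (-29/10, 101/30, -26/15, 7/15)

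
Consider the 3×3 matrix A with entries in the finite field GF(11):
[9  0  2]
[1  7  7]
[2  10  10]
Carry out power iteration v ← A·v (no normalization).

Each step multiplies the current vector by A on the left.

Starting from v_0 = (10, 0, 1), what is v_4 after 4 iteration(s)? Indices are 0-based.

v_0 = (10, 0, 1).
v_1 = A·v_0 = (4, 6, 8).
v_2 = A·v_1 = (8, 3, 5).
v_3 = A·v_2 = (5, 9, 8).
v_4 = A·v_3 = (6, 3, 4).

v_4 = (6, 3, 4)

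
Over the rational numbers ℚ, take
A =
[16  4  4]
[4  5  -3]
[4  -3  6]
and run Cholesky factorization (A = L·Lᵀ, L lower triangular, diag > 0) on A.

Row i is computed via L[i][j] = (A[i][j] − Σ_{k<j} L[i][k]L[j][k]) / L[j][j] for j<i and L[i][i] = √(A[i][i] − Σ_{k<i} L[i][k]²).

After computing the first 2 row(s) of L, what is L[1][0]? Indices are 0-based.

Step 1: L[0][0] = √(16) = 4.
  L[1][0] = (4) / L[0][0] = 1.
Step 2: L[1][1] = √(4) = 2.

L[1][0] = 1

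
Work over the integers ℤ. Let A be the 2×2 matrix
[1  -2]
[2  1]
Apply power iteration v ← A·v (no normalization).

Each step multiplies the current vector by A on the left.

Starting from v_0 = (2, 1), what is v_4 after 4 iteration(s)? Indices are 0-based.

v_4 = (10, -55)

v_0 = (2, 1).
v_1 = A·v_0 = (0, 5).
v_2 = A·v_1 = (-10, 5).
v_3 = A·v_2 = (-20, -15).
v_4 = A·v_3 = (10, -55).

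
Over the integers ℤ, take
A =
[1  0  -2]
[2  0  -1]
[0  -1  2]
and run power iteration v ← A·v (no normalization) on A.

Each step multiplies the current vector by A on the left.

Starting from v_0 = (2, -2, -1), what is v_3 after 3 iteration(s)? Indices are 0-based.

v_3 = (14, 13, -18)

v_0 = (2, -2, -1).
v_1 = A·v_0 = (4, 5, 0).
v_2 = A·v_1 = (4, 8, -5).
v_3 = A·v_2 = (14, 13, -18).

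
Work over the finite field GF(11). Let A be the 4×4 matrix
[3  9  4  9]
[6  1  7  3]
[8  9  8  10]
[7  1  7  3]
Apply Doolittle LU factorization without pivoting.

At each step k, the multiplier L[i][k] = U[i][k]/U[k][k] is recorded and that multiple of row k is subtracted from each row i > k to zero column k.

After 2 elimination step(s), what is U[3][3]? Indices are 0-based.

U[3][3] = 10

[col 0] pivot 3
  R1 -= 2*R0 → (0, 5, 10, 7)  (L[1][0] := 2)
  R2 -= 10*R0 → (0, 7, 1, 8)  (L[2][0] := 10)
  R3 -= 6*R0 → (0, 2, 5, 4)  (L[3][0] := 6)
[col 1] pivot 5
  R2 -= 8*R1 → (0, 0, 9, 7)  (L[2][1] := 8)
  R3 -= 7*R1 → (0, 0, 1, 10)  (L[3][1] := 7)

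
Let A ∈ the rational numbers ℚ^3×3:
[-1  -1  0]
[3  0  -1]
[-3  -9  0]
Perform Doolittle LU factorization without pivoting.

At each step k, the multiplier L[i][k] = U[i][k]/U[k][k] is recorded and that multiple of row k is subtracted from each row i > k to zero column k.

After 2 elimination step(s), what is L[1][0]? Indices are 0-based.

L[1][0] = -3

Step 1: pivot at (0,0) is -1.
  row1 ← row1 − (-3)·row0  ⇒  L[1][0]=-3, U row1=(0, -3, -1)
  row2 ← row2 − (3)·row0  ⇒  L[2][0]=3, U row2=(0, -6, 0)
Step 2: pivot at (1,1) is -3.
  row2 ← row2 − (2)·row1  ⇒  L[2][1]=2, U row2=(0, 0, 2)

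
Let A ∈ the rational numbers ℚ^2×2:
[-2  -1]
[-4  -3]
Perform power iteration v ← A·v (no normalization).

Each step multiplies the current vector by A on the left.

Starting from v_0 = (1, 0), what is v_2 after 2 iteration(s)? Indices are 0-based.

v_0 = (1, 0).
v_1 = A·v_0 = (-2, -4).
v_2 = A·v_1 = (8, 20).

v_2 = (8, 20)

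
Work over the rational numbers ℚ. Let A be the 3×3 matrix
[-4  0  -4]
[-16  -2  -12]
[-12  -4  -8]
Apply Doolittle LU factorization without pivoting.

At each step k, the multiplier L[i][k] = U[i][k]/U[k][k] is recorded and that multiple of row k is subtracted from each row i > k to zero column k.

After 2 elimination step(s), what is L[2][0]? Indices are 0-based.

[col 0] pivot -4
  R1 -= 4*R0 → (0, -2, 4)  (L[1][0] := 4)
  R2 -= 3*R0 → (0, -4, 4)  (L[2][0] := 3)
[col 1] pivot -2
  R2 -= 2*R1 → (0, 0, -4)  (L[2][1] := 2)

L[2][0] = 3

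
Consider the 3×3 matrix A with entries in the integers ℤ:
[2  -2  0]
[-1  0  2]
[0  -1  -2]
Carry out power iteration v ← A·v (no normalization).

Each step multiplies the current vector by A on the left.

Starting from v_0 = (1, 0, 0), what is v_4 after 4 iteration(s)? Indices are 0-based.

v_4 = (40, -16, 4)

v_0 = (1, 0, 0).
v_1 = A·v_0 = (2, -1, 0).
v_2 = A·v_1 = (6, -2, 1).
v_3 = A·v_2 = (16, -4, 0).
v_4 = A·v_3 = (40, -16, 4).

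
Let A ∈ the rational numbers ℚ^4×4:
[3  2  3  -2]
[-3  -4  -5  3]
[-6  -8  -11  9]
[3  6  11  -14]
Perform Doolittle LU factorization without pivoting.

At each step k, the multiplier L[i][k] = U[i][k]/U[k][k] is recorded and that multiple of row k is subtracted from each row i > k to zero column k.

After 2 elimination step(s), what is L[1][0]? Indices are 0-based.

Step 1: pivot at (0,0) is 3.
  row1 ← row1 − (-1)·row0  ⇒  L[1][0]=-1, U row1=(0, -2, -2, 1)
  row2 ← row2 − (-2)·row0  ⇒  L[2][0]=-2, U row2=(0, -4, -5, 5)
  row3 ← row3 − (1)·row0  ⇒  L[3][0]=1, U row3=(0, 4, 8, -12)
Step 2: pivot at (1,1) is -2.
  row2 ← row2 − (2)·row1  ⇒  L[2][1]=2, U row2=(0, 0, -1, 3)
  row3 ← row3 − (-2)·row1  ⇒  L[3][1]=-2, U row3=(0, 0, 4, -10)

L[1][0] = -1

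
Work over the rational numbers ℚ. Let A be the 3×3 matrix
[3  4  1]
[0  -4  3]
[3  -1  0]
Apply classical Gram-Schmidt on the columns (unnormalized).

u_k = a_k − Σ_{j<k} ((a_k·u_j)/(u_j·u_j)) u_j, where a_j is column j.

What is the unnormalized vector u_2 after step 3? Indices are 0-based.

Step 1: u_0 = a_0 = (3, 0, 3).
Step 2: u_1 = a_1 − (1/2)·u_0 = (5/2, -4, -5/2).
Step 3: u_2 = a_2 − (1/6)·u_0 − (-1/3)·u_1 = (4/3, 5/3, -4/3).

u_2 = (4/3, 5/3, -4/3)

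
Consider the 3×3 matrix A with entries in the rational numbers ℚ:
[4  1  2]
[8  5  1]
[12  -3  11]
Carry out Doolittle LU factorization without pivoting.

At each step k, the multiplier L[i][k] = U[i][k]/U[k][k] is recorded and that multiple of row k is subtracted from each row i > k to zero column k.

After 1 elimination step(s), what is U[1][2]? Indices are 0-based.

Step 1: pivot at (0,0) is 4.
  row1 ← row1 − (2)·row0  ⇒  L[1][0]=2, U row1=(0, 3, -3)
  row2 ← row2 − (3)·row0  ⇒  L[2][0]=3, U row2=(0, -6, 5)

U[1][2] = -3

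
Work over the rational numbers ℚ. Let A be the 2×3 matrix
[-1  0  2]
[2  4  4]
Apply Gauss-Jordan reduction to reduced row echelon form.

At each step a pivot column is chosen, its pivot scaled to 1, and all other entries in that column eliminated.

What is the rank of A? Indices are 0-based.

rank = 2

step 1: normalize row 0 (÷-1) = (1, 0, -2)
  row 1: subtract 2×row0 = (0, 4, 8)
step 2: normalize row 1 (÷4) = (0, 1, 2)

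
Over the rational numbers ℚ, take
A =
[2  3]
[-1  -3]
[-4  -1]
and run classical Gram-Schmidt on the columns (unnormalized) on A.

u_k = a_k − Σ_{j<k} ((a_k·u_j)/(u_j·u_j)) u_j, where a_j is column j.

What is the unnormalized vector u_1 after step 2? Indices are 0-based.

u_1 = (37/21, -50/21, 31/21)

Step 1: u_0 = a_0 = (2, -1, -4).
Step 2: u_1 = a_1 − (13/21)·u_0 = (37/21, -50/21, 31/21).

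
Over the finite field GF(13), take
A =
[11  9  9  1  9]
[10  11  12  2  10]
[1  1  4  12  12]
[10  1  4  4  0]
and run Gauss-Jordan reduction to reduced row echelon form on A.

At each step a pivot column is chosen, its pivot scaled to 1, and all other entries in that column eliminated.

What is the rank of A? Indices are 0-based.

step 1: normalize row 0 (÷11) = (1, 2, 2, 6, 2)
  row 1: subtract 10×row0 = (0, 4, 5, 7, 3)
  row 2: subtract 1×row0 = (0, 12, 2, 6, 10)
  row 3: subtract 10×row0 = (0, 7, 10, 9, 6)
step 2: normalize row 1 (÷4) = (0, 1, 11, 5, 4)
  row 0: subtract 2×row1 = (1, 0, 6, 9, 7)
  row 2: subtract 12×row1 = (0, 0, 0, 11, 1)
  row 3: subtract 7×row1 = (0, 0, 11, 0, 4)
step 3: exchange rows 2,3
step 3: normalize row 2 (÷11) = (0, 0, 1, 0, 11)
  row 0: subtract 6×row2 = (1, 0, 0, 9, 6)
  row 1: subtract 11×row2 = (0, 1, 0, 5, 0)
step 4: normalize row 3 (÷11) = (0, 0, 0, 1, 6)
  row 0: subtract 9×row3 = (1, 0, 0, 0, 4)
  row 1: subtract 5×row3 = (0, 1, 0, 0, 9)

rank = 4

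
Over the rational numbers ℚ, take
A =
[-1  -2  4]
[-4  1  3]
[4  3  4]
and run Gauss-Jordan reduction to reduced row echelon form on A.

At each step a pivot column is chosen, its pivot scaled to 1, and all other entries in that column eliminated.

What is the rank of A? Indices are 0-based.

rank = 3

[1] R0 /= -1  ⇒  (1, 2, -4)
     R1 -= -4·R0  ⇒  (0, 9, -13)
     R2 -= 4·R0  ⇒  (0, -5, 20)
[2] R1 /= 9  ⇒  (0, 1, -13/9)
     R0 -= 2·R1  ⇒  (1, 0, -10/9)
     R2 -= -5·R1  ⇒  (0, 0, 115/9)
[3] R2 /= 115/9  ⇒  (0, 0, 1)
     R0 -= -10/9·R2  ⇒  (1, 0, 0)
     R1 -= -13/9·R2  ⇒  (0, 1, 0)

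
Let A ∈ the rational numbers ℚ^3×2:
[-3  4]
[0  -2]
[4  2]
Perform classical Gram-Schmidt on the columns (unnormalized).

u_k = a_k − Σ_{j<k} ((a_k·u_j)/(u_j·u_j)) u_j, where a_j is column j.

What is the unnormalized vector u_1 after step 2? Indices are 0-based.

u_1 = (88/25, -2, 66/25)

Step 1: u_0 = a_0 = (-3, 0, 4).
Step 2: u_1 = a_1 − (-4/25)·u_0 = (88/25, -2, 66/25).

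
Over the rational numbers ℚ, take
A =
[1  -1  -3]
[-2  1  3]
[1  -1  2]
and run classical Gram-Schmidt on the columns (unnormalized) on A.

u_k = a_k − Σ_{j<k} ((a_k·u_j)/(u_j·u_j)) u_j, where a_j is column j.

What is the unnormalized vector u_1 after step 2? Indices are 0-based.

Step 1: u_0 = a_0 = (1, -2, 1).
Step 2: u_1 = a_1 − (-2/3)·u_0 = (-1/3, -1/3, -1/3).

u_1 = (-1/3, -1/3, -1/3)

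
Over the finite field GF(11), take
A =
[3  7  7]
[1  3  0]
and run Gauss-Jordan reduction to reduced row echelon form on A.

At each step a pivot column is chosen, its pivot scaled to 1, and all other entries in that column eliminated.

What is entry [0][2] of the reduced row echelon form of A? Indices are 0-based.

pivot(0,0)=3: scale R0 → (1, 6, 6)
  clear (1,0): R1 −= (1)R0 → (0, 8, 5)
pivot(1,1)=8: scale R1 → (0, 1, 2)
  clear (0,1): R0 −= (6)R1 → (1, 0, 5)

M[0][2] = 5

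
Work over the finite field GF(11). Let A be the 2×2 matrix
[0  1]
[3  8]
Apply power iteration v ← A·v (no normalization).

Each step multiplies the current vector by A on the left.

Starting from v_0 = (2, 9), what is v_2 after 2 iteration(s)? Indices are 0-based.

v_2 = (1, 2)

v_0 = (2, 9).
v_1 = A·v_0 = (9, 1).
v_2 = A·v_1 = (1, 2).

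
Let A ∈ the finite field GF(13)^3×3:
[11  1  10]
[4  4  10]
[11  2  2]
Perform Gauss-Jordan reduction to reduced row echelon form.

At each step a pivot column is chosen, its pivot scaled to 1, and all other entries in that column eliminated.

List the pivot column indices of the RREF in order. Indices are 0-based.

pivot columns: 0, 1

step 1: normalize row 0 (÷11) = (1, 6, 8)
  row 1: subtract 4×row0 = (0, 6, 4)
  row 2: subtract 11×row0 = (0, 1, 5)
step 2: normalize row 1 (÷6) = (0, 1, 5)
  row 0: subtract 6×row1 = (1, 0, 4)
  row 2: subtract 1×row1 = (0, 0, 0)
skip col 2 (zero from row 2)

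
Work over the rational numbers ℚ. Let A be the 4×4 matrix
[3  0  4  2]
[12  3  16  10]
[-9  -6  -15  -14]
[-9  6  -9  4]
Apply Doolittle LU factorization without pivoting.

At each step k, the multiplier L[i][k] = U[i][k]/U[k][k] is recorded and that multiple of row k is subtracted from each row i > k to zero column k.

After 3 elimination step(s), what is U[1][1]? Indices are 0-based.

U[1][1] = 3

[col 0] pivot 3
  R1 -= 4*R0 → (0, 3, 0, 2)  (L[1][0] := 4)
  R2 -= -3*R0 → (0, -6, -3, -8)  (L[2][0] := -3)
  R3 -= -3*R0 → (0, 6, 3, 10)  (L[3][0] := -3)
[col 1] pivot 3
  R2 -= -2*R1 → (0, 0, -3, -4)  (L[2][1] := -2)
  R3 -= 2*R1 → (0, 0, 3, 6)  (L[3][1] := 2)
[col 2] pivot -3
  R3 -= -1*R2 → (0, 0, 0, 2)  (L[3][2] := -1)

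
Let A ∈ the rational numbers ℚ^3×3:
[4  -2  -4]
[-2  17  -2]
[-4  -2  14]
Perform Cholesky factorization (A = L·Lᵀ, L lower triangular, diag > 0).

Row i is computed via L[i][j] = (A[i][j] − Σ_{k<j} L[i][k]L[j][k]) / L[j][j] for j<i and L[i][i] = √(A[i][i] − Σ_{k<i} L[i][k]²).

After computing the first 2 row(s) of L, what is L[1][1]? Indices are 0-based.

Step 1: L[0][0] = √(4) = 2.
  L[1][0] = (-2) / L[0][0] = -1.
Step 2: L[1][1] = √(16) = 4.

L[1][1] = 4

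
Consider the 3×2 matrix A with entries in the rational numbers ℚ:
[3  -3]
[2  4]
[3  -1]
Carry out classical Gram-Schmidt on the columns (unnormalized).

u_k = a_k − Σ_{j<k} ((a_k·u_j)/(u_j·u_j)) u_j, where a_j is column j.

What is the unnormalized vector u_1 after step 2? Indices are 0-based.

u_1 = (-27/11, 48/11, -5/11)

Step 1: u_0 = a_0 = (3, 2, 3).
Step 2: u_1 = a_1 − (-2/11)·u_0 = (-27/11, 48/11, -5/11).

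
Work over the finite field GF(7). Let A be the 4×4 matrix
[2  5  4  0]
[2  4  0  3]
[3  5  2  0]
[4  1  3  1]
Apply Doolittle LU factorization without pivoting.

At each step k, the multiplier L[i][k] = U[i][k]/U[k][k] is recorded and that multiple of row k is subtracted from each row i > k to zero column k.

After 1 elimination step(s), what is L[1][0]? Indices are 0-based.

Step 1: pivot at (0,0) is 2.
  row1 ← row1 − (1)·row0  ⇒  L[1][0]=1, U row1=(0, 6, 3, 3)
  row2 ← row2 − (5)·row0  ⇒  L[2][0]=5, U row2=(0, 1, 3, 0)
  row3 ← row3 − (2)·row0  ⇒  L[3][0]=2, U row3=(0, 5, 2, 1)

L[1][0] = 1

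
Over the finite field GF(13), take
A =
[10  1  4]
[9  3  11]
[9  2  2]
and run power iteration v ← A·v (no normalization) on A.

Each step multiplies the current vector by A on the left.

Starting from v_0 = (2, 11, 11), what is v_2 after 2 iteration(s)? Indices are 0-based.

v_2 = (0, 1, 12)

v_0 = (2, 11, 11).
v_1 = A·v_0 = (10, 3, 10).
v_2 = A·v_1 = (0, 1, 12).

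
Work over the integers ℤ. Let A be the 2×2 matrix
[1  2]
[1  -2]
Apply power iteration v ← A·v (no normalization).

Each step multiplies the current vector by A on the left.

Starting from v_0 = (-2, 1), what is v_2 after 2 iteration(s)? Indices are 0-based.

v_0 = (-2, 1).
v_1 = A·v_0 = (0, -4).
v_2 = A·v_1 = (-8, 8).

v_2 = (-8, 8)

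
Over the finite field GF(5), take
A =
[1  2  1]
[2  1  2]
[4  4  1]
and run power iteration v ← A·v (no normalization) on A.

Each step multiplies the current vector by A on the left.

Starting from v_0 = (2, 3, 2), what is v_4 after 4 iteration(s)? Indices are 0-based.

v_4 = (2, 4, 2)

v_0 = (2, 3, 2).
v_1 = A·v_0 = (0, 1, 2).
v_2 = A·v_1 = (4, 0, 1).
v_3 = A·v_2 = (0, 0, 2).
v_4 = A·v_3 = (2, 4, 2).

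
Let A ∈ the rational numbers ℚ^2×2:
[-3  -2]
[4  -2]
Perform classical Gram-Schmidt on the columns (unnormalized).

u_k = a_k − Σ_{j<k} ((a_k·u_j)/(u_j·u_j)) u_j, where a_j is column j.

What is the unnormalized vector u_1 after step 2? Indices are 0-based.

u_1 = (-56/25, -42/25)

Step 1: u_0 = a_0 = (-3, 4).
Step 2: u_1 = a_1 − (-2/25)·u_0 = (-56/25, -42/25).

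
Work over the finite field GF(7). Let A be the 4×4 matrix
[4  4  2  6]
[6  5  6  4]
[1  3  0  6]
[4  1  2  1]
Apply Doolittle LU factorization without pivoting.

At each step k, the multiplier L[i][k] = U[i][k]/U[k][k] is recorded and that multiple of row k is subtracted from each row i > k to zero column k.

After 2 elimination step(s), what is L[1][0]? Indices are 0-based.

L[1][0] = 5

Step 1: pivot at (0,0) is 4.
  row1 ← row1 − (5)·row0  ⇒  L[1][0]=5, U row1=(0, 6, 3, 2)
  row2 ← row2 − (2)·row0  ⇒  L[2][0]=2, U row2=(0, 2, 3, 1)
  row3 ← row3 − (1)·row0  ⇒  L[3][0]=1, U row3=(0, 4, 0, 2)
Step 2: pivot at (1,1) is 6.
  row2 ← row2 − (5)·row1  ⇒  L[2][1]=5, U row2=(0, 0, 2, 5)
  row3 ← row3 − (3)·row1  ⇒  L[3][1]=3, U row3=(0, 0, 5, 3)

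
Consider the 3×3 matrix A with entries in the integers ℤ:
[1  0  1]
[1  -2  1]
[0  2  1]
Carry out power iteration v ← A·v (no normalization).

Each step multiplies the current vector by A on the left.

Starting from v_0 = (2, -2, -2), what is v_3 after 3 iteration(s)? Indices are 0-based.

v_3 = (-4, 24, -26)

v_0 = (2, -2, -2).
v_1 = A·v_0 = (0, 4, -6).
v_2 = A·v_1 = (-6, -14, 2).
v_3 = A·v_2 = (-4, 24, -26).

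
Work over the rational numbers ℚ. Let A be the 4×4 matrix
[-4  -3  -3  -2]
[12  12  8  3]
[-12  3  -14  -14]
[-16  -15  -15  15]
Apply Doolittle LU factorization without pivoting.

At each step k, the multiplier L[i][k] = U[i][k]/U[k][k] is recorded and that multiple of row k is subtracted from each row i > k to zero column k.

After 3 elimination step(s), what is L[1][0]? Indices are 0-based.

L[1][0] = -3

[col 0] pivot -4
  R1 -= -3*R0 → (0, 3, -1, -3)  (L[1][0] := -3)
  R2 -= 3*R0 → (0, 12, -5, -8)  (L[2][0] := 3)
  R3 -= 4*R0 → (0, -3, -3, 23)  (L[3][0] := 4)
[col 1] pivot 3
  R2 -= 4*R1 → (0, 0, -1, 4)  (L[2][1] := 4)
  R3 -= -1*R1 → (0, 0, -4, 20)  (L[3][1] := -1)
[col 2] pivot -1
  R3 -= 4*R2 → (0, 0, 0, 4)  (L[3][2] := 4)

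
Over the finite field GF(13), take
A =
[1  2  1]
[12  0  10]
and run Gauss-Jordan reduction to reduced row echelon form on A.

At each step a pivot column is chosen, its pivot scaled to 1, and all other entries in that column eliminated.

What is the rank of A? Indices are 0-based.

rank = 2

step 1: normalize row 0 (÷1) = (1, 2, 1)
  row 1: subtract 12×row0 = (0, 2, 11)
step 2: normalize row 1 (÷2) = (0, 1, 12)
  row 0: subtract 2×row1 = (1, 0, 3)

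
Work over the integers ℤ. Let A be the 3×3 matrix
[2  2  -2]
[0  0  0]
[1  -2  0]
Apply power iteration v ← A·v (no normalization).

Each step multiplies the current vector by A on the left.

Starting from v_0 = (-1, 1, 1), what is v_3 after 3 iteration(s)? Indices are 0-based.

v_0 = (-1, 1, 1).
v_1 = A·v_0 = (-2, 0, -3).
v_2 = A·v_1 = (2, 0, -2).
v_3 = A·v_2 = (8, 0, 2).

v_3 = (8, 0, 2)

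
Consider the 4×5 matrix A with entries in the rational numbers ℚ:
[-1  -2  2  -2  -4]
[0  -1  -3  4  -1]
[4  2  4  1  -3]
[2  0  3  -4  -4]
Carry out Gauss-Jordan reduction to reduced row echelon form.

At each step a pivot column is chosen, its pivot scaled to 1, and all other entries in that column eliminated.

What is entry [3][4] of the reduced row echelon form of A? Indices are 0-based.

pivot(0,0)=-1: scale R0 → (1, 2, -2, 2, 4)
  clear (2,0): R2 −= (4)R0 → (0, -6, 12, -7, -19)
  clear (3,0): R3 −= (2)R0 → (0, -4, 7, -8, -12)
pivot(1,1)=-1: scale R1 → (0, 1, 3, -4, 1)
  clear (0,1): R0 −= (2)R1 → (1, 0, -8, 10, 2)
  clear (2,1): R2 −= (-6)R1 → (0, 0, 30, -31, -13)
  clear (3,1): R3 −= (-4)R1 → (0, 0, 19, -24, -8)
pivot(2,2)=30: scale R2 → (0, 0, 1, -31/30, -13/30)
  clear (0,2): R0 −= (-8)R2 → (1, 0, 0, 26/15, -22/15)
  clear (1,2): R1 −= (3)R2 → (0, 1, 0, -9/10, 23/10)
  clear (3,2): R3 −= (19)R2 → (0, 0, 0, -131/30, 7/30)
pivot(3,3)=-131/30: scale R3 → (0, 0, 0, 1, -7/131)
  clear (0,3): R0 −= (26/15)R3 → (1, 0, 0, 0, -180/131)
  clear (1,3): R1 −= (-9/10)R3 → (0, 1, 0, 0, 295/131)
  clear (2,3): R2 −= (-31/30)R3 → (0, 0, 1, 0, -64/131)

M[3][4] = -7/131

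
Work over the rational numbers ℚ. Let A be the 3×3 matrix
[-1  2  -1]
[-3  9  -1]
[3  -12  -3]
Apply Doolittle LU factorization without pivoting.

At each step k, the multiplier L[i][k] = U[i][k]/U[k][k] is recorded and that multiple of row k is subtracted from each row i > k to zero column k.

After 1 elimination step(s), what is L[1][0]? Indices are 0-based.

L[1][0] = 3

Step 1: pivot at (0,0) is -1.
  row1 ← row1 − (3)·row0  ⇒  L[1][0]=3, U row1=(0, 3, 2)
  row2 ← row2 − (-3)·row0  ⇒  L[2][0]=-3, U row2=(0, -6, -6)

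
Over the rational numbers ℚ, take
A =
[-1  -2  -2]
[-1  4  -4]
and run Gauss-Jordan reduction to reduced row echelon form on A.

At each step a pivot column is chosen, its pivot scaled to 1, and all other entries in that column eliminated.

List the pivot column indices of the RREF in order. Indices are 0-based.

pivot(0,0)=-1: scale R0 → (1, 2, 2)
  clear (1,0): R1 −= (-1)R0 → (0, 6, -2)
pivot(1,1)=6: scale R1 → (0, 1, -1/3)
  clear (0,1): R0 −= (2)R1 → (1, 0, 8/3)

pivot columns: 0, 1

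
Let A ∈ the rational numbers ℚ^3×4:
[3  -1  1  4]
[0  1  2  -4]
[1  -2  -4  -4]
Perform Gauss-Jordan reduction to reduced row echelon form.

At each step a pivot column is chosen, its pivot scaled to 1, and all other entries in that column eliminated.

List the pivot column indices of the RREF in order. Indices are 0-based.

pivot(0,0)=3: scale R0 → (1, -1/3, 1/3, 4/3)
  clear (2,0): R2 −= (1)R0 → (0, -5/3, -13/3, -16/3)
pivot(1,1)=1: scale R1 → (0, 1, 2, -4)
  clear (0,1): R0 −= (-1/3)R1 → (1, 0, 1, 0)
  clear (2,1): R2 −= (-5/3)R1 → (0, 0, -1, -12)
pivot(2,2)=-1: scale R2 → (0, 0, 1, 12)
  clear (0,2): R0 −= (1)R2 → (1, 0, 0, -12)
  clear (1,2): R1 −= (2)R2 → (0, 1, 0, -28)

pivot columns: 0, 1, 2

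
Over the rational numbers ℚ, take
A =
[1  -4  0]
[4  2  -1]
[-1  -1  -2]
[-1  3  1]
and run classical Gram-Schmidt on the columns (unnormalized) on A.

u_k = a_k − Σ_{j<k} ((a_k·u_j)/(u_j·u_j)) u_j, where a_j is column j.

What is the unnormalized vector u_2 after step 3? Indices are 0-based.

Step 1: u_0 = a_0 = (1, 4, -1, -1).
Step 2: u_1 = a_1 − (2/19)·u_0 = (-78/19, 30/19, -17/19, 59/19).
Step 3: u_2 = a_2 − (-3/19)·u_0 − (63/566)·u_1 = (174/283, -154/283, -1165/566, 281/566).

u_2 = (174/283, -154/283, -1165/566, 281/566)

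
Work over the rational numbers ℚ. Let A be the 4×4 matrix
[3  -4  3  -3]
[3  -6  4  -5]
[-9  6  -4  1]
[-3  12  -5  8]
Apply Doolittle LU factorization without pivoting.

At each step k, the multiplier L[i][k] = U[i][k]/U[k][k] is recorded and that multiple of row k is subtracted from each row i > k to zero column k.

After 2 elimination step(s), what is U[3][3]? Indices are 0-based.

k=0: U[0][0]=3
  eliminate (1,0): mult=1, new row 1: (0, -2, 1, -2); set L[1][0]=1
  eliminate (2,0): mult=-3, new row 2: (0, -6, 5, -8); set L[2][0]=-3
  eliminate (3,0): mult=-1, new row 3: (0, 8, -2, 5); set L[3][0]=-1
k=1: U[1][1]=-2
  eliminate (2,1): mult=3, new row 2: (0, 0, 2, -2); set L[2][1]=3
  eliminate (3,1): mult=-4, new row 3: (0, 0, 2, -3); set L[3][1]=-4

U[3][3] = -3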